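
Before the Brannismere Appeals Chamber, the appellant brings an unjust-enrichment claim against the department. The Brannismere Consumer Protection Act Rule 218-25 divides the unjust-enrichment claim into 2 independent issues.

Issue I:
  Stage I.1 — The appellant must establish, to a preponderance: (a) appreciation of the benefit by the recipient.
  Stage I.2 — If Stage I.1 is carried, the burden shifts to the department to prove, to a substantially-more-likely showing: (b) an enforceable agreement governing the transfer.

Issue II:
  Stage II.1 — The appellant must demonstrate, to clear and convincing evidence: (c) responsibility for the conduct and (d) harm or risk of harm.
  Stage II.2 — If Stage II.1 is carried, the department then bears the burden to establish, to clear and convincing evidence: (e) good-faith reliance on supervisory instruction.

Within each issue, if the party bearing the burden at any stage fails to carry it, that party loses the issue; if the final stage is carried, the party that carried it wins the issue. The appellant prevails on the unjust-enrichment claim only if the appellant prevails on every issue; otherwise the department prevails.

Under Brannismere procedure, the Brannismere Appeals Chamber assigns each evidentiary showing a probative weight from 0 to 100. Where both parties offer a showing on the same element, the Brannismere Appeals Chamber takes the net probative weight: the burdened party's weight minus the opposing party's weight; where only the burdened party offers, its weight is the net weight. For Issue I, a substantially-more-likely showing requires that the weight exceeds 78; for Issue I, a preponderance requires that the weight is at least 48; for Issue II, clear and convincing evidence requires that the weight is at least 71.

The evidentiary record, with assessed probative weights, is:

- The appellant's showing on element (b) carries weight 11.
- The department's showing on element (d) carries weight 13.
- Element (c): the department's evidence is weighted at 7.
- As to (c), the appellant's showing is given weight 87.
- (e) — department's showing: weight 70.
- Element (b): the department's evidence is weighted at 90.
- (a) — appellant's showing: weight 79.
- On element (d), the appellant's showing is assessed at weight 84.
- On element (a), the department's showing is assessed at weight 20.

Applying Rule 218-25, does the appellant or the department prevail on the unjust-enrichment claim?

— Issue I —
At Stage I.1 the appellant must meet a preponderance (weight is at least 48): on (a) the weight is 79 less the opposing 20 gives net 59, ≥ 48, so (a) meets the standard.
  The appellant carries Stage I.1; the department now bears the burden.
At Stage I.2 the department must meet a substantially-more-likely showing (weight exceeds 78): on (b) the weight is 90 less the opposing 11 gives net 79, > 78, so (b) meets the standard.
  All elements met at the final stage.
Every stage carried; the department prevails on this issue.
— Issue II —
At Stage II.1 the appellant must meet clear and convincing evidence (weight is at least 71): on (c) the weight is 87 less the opposing 7 gives net 80, which does reach 71, so (c) meets the standard; on (d) the weight is 84 less the opposing 13 gives net 71, ≥ 71, so (d) meets the standard.
  The appellant carries Stage II.1; the department now bears the burden.
At Stage II.2 the department must meet clear and convincing evidence (weight is at least 71): on (e) the weight is 70, < 71, so (e) does not meet the standard.
  The department does not carry Stage II.2.
The appellant prevails on this issue.
Per-issue: Issue I → department; Issue II → appellant. The appellant must prevail on every issue; overall, the department prevails.

department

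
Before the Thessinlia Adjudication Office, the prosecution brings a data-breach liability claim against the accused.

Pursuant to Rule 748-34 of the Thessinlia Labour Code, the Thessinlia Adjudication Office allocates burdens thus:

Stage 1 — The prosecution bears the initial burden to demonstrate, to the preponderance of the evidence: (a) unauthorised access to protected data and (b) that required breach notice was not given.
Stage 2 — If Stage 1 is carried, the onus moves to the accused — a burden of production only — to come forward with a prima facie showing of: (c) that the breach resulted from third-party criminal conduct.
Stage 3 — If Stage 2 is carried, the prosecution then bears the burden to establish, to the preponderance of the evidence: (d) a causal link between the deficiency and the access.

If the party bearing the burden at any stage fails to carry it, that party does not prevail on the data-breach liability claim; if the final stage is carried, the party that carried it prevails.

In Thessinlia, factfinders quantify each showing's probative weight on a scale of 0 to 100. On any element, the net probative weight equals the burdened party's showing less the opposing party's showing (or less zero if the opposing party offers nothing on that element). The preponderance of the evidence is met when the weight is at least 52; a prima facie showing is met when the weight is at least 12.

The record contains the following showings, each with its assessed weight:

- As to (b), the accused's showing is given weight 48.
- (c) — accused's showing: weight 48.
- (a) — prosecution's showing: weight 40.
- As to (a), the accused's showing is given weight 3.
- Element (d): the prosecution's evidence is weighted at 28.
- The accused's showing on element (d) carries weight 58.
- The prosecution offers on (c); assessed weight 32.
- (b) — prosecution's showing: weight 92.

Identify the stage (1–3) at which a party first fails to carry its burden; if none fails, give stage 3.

stage 1

At Stage 1 the prosecution must meet the preponderance of the evidence (weight is at least 52): on (a) the weight is 40 less the opposing 3 gives net 37, which does not reach 52, so (a) does not meet the standard; on (b) the weight is 92 less the opposing 48 gives net 44, < 52, so (b) does not meet the standard.
  Stage 1 not carried; the prosecution fails its burden.
So the accused prevails.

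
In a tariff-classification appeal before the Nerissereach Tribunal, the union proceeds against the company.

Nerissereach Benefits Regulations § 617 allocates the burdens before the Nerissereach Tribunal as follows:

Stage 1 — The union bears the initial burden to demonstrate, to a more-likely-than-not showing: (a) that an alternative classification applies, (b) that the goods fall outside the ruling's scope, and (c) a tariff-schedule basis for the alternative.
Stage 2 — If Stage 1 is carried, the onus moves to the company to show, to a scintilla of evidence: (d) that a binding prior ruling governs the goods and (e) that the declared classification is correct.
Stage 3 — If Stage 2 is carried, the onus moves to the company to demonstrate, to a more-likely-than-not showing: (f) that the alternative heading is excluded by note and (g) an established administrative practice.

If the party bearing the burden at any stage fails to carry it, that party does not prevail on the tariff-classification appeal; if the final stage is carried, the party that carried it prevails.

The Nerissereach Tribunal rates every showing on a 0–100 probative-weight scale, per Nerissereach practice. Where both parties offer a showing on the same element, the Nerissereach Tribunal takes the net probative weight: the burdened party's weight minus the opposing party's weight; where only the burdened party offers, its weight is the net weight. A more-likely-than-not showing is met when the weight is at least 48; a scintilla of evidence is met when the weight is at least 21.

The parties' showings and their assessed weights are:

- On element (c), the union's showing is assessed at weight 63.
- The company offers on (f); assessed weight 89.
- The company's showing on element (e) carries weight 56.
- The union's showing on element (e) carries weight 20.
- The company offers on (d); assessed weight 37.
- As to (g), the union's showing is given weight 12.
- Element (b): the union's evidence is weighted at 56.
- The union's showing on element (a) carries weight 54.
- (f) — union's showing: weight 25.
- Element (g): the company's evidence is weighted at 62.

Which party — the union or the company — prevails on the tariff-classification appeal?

Stage 1 — burden on union; standard: a more-likely-than-not showing (weight is at least 48).
    (a): 54 ≥ 48 [met]
    (b): 56 ≥ 48 [met]
    (c): 63 ≥ 48 [met]
  The union carries Stage 1; the company now bears the burden.
Stage 2 — burden on company; standard: a scintilla of evidence (weight is at least 21).
    (d): 37 ≥ 21 [met]
    (e): 56 − 20 = 36 ≥ 21 [met]
  Stage 2 is satisfied; the company continues to bear the burden.
Stage 3 — burden on company; standard: a more-likely-than-not showing (weight is at least 48).
    (f): 89 − 25 = 64 ≥ 48 [met]
    (g): 62 − 12 = 50 ≥ 48 [met]
  All elements met at the final stage.
With every stage satisfied, the company prevails.

company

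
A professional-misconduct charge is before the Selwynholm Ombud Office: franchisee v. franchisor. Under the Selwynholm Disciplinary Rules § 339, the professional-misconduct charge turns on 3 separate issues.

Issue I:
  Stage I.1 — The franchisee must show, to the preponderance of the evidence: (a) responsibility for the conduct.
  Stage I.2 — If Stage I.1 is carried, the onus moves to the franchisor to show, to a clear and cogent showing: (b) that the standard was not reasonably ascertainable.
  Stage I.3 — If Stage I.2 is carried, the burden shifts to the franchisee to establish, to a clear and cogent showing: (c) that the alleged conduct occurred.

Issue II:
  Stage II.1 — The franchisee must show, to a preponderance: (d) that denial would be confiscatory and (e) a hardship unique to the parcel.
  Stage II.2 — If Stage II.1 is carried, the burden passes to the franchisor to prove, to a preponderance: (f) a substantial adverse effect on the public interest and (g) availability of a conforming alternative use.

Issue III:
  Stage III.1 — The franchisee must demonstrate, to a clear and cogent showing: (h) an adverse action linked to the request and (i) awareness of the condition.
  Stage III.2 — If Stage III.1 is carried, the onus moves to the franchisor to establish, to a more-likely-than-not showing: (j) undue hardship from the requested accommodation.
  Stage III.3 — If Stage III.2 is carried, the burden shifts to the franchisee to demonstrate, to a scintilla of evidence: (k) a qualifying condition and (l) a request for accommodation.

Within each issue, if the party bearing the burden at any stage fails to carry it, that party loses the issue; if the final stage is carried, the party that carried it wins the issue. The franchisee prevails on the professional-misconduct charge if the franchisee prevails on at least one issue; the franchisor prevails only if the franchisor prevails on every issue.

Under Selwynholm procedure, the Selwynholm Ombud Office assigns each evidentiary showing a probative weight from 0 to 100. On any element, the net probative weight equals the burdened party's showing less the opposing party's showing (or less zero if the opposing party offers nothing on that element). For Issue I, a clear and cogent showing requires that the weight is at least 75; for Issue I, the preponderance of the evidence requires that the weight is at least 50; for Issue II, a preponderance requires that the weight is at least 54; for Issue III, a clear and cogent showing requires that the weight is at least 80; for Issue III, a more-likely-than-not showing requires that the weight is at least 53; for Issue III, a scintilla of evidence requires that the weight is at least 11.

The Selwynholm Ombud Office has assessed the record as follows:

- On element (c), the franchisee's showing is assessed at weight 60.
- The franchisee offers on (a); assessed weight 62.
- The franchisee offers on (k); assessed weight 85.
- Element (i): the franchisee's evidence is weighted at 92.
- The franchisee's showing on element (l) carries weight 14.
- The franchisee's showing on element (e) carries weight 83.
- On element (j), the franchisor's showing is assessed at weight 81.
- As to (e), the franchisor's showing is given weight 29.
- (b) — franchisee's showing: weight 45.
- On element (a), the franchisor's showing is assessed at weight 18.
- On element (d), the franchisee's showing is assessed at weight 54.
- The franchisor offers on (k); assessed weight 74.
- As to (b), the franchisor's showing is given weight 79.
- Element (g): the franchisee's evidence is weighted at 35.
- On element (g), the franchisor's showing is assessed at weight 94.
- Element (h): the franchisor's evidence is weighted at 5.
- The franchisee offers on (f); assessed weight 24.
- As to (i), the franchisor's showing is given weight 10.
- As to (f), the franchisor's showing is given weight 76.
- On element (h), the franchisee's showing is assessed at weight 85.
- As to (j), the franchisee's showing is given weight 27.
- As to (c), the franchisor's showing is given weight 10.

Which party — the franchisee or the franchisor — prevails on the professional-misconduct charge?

— Issue I —
Stage I.1 (franchisee, the preponderance of the evidence, weight is at least 50): (a) net 62−18=44 < 50 — fails.
  The franchisee does not carry Stage I.1.
The franchisor prevails on this issue.
— Issue II —
Stage II.1 (franchisee, a preponderance, weight is at least 54): (d) 54 ≥ 54 — meets; (e) net 83−29=54 ≥ 54 — meets.
  The franchisee carries Stage II.1; the franchisor now bears the burden.
Stage II.2 (franchisor, a preponderance, weight is at least 54): (f) net 76−24=52 < 54 — fails; (g) net 94−35=59 ≥ 54 — meets.
  Not every element is met, so the franchisor fails to carry Stage II.2.
So the franchisee prevails on this issue.
— Issue III —
Stage III.1 — burden on franchisee; standard: a clear and cogent showing (weight is at least 80).
    (h): 85 − 5 = 80 ≥ 80 [met]
    (i): 92 − 10 = 82 ≥ 80 [met]
  Stage III.1 carried; the burden shifts to the franchisor.
Stage III.2 — burden on franchisor; standard: a more-likely-than-not showing (weight is at least 53).
    (j): 81 − 27 = 54 ≥ 53 [met]
  Stage III.2 is satisfied; the onus moves to the franchisee.
Stage III.3 — burden on franchisee; standard: a scintilla of evidence (weight is at least 11).
    (k): 85 − 74 = 11 ≥ 11 [met]
    (l): 14 ≥ 11 [met]
  The franchisee carries the last stage.
Every stage carried; the franchisee prevails on this issue.
Per-issue: Issue I → franchisor; Issue II → franchisee; Issue III → franchisee. The franchisee must prevail on at least one issue; overall, the franchisee prevails.

franchisee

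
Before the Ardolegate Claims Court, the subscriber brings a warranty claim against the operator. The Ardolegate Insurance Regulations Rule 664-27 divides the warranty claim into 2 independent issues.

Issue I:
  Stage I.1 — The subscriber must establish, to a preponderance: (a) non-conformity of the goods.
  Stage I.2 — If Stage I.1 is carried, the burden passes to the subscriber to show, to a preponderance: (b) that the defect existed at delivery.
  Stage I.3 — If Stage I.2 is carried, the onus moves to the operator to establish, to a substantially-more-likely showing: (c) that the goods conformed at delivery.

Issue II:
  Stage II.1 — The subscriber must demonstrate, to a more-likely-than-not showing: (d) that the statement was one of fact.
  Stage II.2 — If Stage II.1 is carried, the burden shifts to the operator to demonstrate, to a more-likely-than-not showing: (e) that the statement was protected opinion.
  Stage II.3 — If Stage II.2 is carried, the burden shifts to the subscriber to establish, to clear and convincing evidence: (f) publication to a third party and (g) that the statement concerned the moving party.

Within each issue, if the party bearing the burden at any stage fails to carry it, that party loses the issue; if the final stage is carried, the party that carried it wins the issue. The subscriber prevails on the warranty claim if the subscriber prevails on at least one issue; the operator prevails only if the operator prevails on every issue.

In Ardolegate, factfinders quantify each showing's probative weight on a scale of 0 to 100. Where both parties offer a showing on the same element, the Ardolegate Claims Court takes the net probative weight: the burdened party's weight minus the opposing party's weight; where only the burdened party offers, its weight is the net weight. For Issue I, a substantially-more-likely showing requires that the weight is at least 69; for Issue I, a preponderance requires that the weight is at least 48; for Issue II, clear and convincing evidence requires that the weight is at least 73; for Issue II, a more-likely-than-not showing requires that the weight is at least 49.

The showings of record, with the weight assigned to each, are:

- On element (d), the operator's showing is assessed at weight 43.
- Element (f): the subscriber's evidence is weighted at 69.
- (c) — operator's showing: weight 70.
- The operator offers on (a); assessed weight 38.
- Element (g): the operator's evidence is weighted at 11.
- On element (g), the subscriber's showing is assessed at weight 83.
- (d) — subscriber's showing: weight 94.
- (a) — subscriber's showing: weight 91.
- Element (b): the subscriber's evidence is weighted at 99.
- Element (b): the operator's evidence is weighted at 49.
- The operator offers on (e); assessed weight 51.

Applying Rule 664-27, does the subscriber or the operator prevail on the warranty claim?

operator

— Issue I —
Stage I.1 — burden on subscriber; standard: a preponderance (weight is at least 48).
    (a): 91 − 38 = 53 ≥ 48 [met]
  All elements met. The subscriber retains the burden for Stage I.2.
Stage I.2 — burden on subscriber; standard: a preponderance (weight is at least 48).
    (b): 99 − 49 = 50 ≥ 48 [met]
  Stage I.2 is satisfied; the onus moves to the operator.
Stage I.3 — burden on operator; standard: a substantially-more-likely showing (weight is at least 69).
    (c): 70 ≥ 69 [met]
  The operator carries the last stage.
With every stage satisfied, the operator prevails on this issue.
— Issue II —
At Stage II.1 the subscriber must meet a more-likely-than-not showing (weight is at least 49): on (d) the weight is 94 less the opposing 43 gives net 51, ≥ 49, so (d) meets the standard.
  All elements met. The burden passes to the operator.
At Stage II.2 the operator must meet a more-likely-than-not showing (weight is at least 49): on (e) the weight is 51, ≥ 49, so (e) meets the standard.
  All elements met. The burden passes to the subscriber.
At Stage II.3 the subscriber must meet clear and convincing evidence (weight is at least 73): on (f) the weight is 69, which does not reach 73, so (f) does not meet the standard; on (g) the weight is 83 less the opposing 11 gives net 72, which does not reach 73, so (g) does not meet the standard.
  The subscriber does not carry Stage II.3.
The analysis ends at Stage II.3; the operator prevails on this issue.
Per-issue: Issue I → operator; Issue II → operator. The subscriber must prevail on at least one issue; overall, the operator prevails.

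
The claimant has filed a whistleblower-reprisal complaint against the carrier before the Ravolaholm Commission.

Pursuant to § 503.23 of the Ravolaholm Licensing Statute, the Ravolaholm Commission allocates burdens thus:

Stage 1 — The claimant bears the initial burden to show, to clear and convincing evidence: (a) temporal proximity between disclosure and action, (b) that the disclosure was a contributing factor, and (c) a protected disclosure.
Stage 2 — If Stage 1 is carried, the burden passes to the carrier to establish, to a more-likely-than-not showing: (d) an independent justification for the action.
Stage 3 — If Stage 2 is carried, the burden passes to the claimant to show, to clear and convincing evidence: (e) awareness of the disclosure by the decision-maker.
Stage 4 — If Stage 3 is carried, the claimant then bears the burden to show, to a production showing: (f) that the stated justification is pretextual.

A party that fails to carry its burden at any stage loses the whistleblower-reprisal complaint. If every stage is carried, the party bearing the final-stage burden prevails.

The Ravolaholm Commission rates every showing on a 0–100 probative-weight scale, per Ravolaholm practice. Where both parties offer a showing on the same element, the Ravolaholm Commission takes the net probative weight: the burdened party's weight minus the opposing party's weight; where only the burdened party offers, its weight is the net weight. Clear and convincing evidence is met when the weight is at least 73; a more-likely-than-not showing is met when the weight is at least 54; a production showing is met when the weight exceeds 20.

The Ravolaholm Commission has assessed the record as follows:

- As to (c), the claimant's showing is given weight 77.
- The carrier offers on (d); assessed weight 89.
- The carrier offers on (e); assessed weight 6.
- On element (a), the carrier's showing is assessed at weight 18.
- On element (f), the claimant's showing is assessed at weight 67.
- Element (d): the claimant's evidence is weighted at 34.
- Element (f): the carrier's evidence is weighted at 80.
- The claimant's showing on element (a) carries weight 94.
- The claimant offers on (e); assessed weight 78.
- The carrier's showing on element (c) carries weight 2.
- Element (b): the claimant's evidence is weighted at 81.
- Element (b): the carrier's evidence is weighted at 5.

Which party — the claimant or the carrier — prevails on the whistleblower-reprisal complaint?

Stage 1 (claimant, clear and convincing evidence, weight is at least 73): (a) net 94−18=76 ≥ 73 — meets; (b) net 81−5=76 ≥ 73 — meets; (c) net 77−2=75 ≥ 73 — meets.
  The claimant carries Stage 1; the carrier now bears the burden.
Stage 2 (carrier, a more-likely-than-not showing, weight is at least 54): (d) net 89−34=55 ≥ 54 — meets.
  Stage 2 is satisfied; the onus moves to the claimant.
Stage 3 (claimant, clear and convincing evidence, weight is at least 73): (e) net 78−6=72 < 73 — fails.
  Not every element is met, so the claimant fails to carry Stage 3.
So the carrier prevails.

carrier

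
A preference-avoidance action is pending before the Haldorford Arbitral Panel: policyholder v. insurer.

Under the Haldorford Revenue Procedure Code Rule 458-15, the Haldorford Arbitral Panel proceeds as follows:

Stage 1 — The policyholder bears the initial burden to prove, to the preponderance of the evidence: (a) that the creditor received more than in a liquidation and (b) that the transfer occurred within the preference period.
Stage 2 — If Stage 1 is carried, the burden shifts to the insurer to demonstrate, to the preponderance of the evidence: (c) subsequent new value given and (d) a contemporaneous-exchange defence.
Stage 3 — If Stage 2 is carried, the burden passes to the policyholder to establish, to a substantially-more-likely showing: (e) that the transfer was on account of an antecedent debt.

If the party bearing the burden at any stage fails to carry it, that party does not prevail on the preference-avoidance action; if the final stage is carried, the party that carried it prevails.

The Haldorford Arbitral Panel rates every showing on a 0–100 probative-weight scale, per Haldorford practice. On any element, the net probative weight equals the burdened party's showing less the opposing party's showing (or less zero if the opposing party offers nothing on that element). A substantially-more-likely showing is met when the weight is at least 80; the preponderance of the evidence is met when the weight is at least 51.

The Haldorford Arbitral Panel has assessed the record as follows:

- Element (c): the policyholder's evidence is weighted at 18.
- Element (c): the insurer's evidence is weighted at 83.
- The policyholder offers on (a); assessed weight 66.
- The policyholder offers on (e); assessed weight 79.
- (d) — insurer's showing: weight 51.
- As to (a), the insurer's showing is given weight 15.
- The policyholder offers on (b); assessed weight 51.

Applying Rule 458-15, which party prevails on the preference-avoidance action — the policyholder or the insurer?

Stage 1 — burden on policyholder; standard: the preponderance of the evidence (weight is at least 51).
    (a): 66 − 15 = 51 ≥ 51 [met]
    (b): 51 ≥ 51 [met]
  All elements met. The burden passes to the insurer.
Stage 2 — burden on insurer; standard: the preponderance of the evidence (weight is at least 51).
    (c): 83 − 18 = 65 ≥ 51 [met]
    (d): 51 ≥ 51 [met]
  Stage 2 carried; the burden shifts to the policyholder.
Stage 3 — burden on policyholder; standard: a substantially-more-likely showing (weight is at least 80).
    (e): 79 < 80 [not met]
  Stage 3 not carried; the policyholder fails its burden.
The insurer prevails.

insurer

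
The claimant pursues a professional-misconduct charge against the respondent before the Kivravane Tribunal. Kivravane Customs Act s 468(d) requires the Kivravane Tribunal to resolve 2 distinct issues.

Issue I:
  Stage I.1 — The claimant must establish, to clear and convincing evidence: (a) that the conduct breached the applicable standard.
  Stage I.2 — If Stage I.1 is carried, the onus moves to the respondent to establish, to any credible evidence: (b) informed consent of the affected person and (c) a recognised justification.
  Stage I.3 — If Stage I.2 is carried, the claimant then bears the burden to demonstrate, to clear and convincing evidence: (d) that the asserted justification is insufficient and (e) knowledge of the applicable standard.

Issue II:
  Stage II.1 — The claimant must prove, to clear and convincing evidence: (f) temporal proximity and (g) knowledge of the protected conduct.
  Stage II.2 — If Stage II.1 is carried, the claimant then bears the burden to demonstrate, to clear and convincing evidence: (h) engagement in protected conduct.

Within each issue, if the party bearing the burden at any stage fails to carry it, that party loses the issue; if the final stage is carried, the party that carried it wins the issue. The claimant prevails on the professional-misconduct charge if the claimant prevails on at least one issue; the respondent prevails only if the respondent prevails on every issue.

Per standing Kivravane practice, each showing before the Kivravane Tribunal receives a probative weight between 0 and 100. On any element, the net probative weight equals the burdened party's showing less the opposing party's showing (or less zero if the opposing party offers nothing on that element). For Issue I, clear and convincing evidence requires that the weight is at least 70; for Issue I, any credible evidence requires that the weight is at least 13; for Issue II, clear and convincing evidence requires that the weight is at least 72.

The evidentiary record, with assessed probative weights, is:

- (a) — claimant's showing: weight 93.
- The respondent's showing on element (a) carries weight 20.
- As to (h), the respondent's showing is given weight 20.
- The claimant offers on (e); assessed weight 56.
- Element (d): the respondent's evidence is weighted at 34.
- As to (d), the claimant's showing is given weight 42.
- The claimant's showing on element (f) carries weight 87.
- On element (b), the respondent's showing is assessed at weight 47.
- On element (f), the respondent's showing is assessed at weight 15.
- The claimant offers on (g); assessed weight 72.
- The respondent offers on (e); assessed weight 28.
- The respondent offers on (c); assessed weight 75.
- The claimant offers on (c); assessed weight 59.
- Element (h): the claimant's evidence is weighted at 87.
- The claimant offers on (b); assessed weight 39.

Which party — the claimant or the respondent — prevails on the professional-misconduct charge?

claimant

— Issue I —
Stage I.1 — burden on claimant; standard: clear and convincing evidence (weight is at least 70).
    (a): 93 − 20 = 73 ≥ 70 [met]
  Stage I.1 carried; the burden shifts to the respondent.
Stage I.2 — burden on respondent; standard: any credible evidence (weight is at least 13).
    (b): 47 − 39 = 8 < 13 [not met]
    (c): 75 − 59 = 16 ≥ 13 [met]
  Stage I.2 not carried; the respondent fails its burden.
The analysis ends at Stage I.2; the claimant prevails on this issue.
— Issue II —
Stage II.1 — burden on claimant; standard: clear and convincing evidence (weight is at least 72).
    (f): 87 − 15 = 72 ≥ 72 [met]
    (g): 72 ≥ 72 [met]
  Stage II.1 is satisfied; the claimant continues to bear the burden.
Stage II.2 — burden on claimant; standard: clear and convincing evidence (weight is at least 72).
    (h): 87 − 20 = 67 < 72 [not met]
  Not every element is met, so the claimant fails to carry Stage II.2.
So the respondent prevails on this issue.
Per-issue: Issue I → claimant; Issue II → respondent. The claimant must prevail on at least one issue; overall, the claimant prevails.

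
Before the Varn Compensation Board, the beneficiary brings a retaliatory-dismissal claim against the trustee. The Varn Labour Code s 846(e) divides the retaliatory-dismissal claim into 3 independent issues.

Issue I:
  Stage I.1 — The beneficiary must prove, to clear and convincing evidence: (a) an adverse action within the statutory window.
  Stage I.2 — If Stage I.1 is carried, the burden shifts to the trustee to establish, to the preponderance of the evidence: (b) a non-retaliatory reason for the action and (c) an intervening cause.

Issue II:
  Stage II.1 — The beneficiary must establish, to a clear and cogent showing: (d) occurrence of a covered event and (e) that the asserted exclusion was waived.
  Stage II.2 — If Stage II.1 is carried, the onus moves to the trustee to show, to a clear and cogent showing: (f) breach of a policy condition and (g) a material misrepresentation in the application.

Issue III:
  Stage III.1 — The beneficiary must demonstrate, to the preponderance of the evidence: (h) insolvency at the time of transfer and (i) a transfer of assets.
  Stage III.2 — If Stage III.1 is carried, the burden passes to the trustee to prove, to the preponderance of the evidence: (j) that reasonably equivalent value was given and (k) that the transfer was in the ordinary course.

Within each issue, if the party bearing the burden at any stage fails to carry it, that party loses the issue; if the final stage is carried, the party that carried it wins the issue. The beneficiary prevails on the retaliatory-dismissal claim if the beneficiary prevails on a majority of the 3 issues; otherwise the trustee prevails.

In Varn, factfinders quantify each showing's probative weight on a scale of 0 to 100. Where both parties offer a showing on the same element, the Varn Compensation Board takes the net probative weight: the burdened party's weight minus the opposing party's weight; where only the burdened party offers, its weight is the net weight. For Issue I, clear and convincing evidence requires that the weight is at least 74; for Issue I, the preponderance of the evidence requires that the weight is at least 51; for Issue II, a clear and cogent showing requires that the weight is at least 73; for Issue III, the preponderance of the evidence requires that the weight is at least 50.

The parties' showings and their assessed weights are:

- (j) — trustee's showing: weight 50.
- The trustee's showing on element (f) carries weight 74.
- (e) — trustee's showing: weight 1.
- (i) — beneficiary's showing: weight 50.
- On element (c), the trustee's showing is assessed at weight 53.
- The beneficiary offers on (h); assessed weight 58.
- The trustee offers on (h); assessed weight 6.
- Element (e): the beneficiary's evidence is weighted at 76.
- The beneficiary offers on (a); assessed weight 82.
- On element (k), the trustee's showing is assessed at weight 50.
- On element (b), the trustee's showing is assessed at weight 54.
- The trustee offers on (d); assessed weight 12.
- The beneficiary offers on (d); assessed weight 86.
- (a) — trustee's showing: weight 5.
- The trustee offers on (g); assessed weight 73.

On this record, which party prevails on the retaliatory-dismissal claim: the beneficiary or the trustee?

— Issue I —
Stage I.1 (beneficiary, clear and convincing evidence, weight is at least 74): (a) net 82−5=77 ≥ 74 — meets.
  The beneficiary carries Stage I.1; the trustee now bears the burden.
Stage I.2 (trustee, the preponderance of the evidence, weight is at least 51): (b) 54 ≥ 51 — meets; (c) 53 ≥ 51 — meets.
  All elements met at the final stage.
All stages carried — the trustee prevails on this issue.
— Issue II —
Stage II.1 — burden on beneficiary; standard: a clear and cogent showing (weight is at least 73).
    (d): 86 − 12 = 74 ≥ 73 [met]
    (e): 76 − 1 = 75 ≥ 73 [met]
  The beneficiary carries Stage II.1; the trustee now bears the burden.
Stage II.2 — burden on trustee; standard: a clear and cogent showing (weight is at least 73).
    (f): 74 ≥ 73 [met]
    (g): 73 ≥ 73 [met]
  The trustee carries the last stage.
With every stage satisfied, the trustee prevails on this issue.
— Issue III —
Stage III.1 (beneficiary, the preponderance of the evidence, weight is at least 50): (h) net 58−6=52 ≥ 50 — meets; (i) 50 ≥ 50 — meets.
  Stage III.1 carried; the burden shifts to the trustee.
Stage III.2 (trustee, the preponderance of the evidence, weight is at least 50): (j) 50 ≥ 50 — meets; (k) 50 ≥ 50 — meets.
  Stage III.2 carried; the final stage is satisfied.
All stages carried — the trustee prevails on this issue.
Per-issue: Issue I → trustee; Issue II → trustee; Issue III → trustee. The beneficiary must prevail on a majority of issues; overall, the trustee prevails.

trustee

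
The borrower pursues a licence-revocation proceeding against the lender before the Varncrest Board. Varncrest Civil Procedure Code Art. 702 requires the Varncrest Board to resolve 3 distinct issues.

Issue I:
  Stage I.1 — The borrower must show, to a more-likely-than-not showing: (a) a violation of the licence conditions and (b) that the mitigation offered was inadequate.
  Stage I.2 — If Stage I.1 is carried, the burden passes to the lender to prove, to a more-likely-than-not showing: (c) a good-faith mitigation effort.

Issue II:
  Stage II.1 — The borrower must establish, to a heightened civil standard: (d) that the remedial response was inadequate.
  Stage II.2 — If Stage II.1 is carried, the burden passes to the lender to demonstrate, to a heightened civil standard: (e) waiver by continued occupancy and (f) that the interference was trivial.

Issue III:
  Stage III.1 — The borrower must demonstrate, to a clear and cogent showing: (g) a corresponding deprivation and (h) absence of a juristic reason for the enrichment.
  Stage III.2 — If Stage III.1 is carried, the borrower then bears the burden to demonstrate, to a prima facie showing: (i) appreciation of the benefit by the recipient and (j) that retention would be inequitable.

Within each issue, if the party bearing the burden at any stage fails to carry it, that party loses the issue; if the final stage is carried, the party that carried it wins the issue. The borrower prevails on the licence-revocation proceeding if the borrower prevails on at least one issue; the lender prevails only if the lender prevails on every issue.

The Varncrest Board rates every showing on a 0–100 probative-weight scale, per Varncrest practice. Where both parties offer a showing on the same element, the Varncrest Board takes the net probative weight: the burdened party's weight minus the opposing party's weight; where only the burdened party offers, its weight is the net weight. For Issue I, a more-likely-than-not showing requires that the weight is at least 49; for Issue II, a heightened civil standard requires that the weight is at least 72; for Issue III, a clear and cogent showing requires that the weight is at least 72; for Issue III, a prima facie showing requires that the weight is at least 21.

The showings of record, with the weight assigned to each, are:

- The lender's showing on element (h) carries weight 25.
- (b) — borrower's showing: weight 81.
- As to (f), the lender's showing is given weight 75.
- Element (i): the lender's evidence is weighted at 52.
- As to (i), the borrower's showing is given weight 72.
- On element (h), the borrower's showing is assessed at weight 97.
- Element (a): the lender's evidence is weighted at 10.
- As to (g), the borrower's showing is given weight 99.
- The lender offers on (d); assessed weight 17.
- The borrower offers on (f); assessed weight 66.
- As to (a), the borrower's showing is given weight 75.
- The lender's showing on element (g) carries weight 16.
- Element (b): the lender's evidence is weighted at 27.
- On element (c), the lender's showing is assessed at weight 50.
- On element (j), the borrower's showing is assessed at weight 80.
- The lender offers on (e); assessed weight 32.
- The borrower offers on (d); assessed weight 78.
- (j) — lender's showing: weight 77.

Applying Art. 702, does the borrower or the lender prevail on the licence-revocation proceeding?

lender

— Issue I —
Stage I.1 — burden on borrower; standard: a more-likely-than-not showing (weight is at least 49).
    (a): 75 − 10 = 65 ≥ 49 [met]
    (b): 81 − 27 = 54 ≥ 49 [met]
  The borrower carries Stage I.1; the lender now bears the burden.
Stage I.2 — burden on lender; standard: a more-likely-than-not showing (weight is at least 49).
    (c): 50 ≥ 49 [met]
  The lender carries the last stage.
Every stage carried; the lender prevails on this issue.
— Issue II —
Stage II.1 — burden on borrower; standard: a heightened civil standard (weight is at least 72).
    (d): 78 − 17 = 61 < 72 [not met]
  Stage II.1 not carried; the borrower fails its burden.
So the lender prevails on this issue.
— Issue III —
At Stage III.1 the borrower must meet a clear and cogent showing (weight is at least 72): on (g) the weight is 99 less the opposing 16 gives net 83, ≥ 72, so (g) meets the standard; on (h) the weight is 97 less the opposing 25 gives net 72, which does reach 72, so (h) meets the standard.
  All elements met. The borrower retains the burden for Stage III.2.
At Stage III.2 the borrower must meet a prima facie showing (weight is at least 21): on (i) the weight is 72 less the opposing 52 gives net 20, which does not reach 21, so (i) does not meet the standard; on (j) the weight is 80 less the opposing 77 gives net 3, which does not reach 21, so (j) does not meet the standard.
  Stage III.2 not carried; the borrower fails its burden.
So the lender prevails on this issue.
Per-issue: Issue I → lender; Issue II → lender; Issue III → lender. The borrower must prevail on at least one issue; overall, the lender prevails.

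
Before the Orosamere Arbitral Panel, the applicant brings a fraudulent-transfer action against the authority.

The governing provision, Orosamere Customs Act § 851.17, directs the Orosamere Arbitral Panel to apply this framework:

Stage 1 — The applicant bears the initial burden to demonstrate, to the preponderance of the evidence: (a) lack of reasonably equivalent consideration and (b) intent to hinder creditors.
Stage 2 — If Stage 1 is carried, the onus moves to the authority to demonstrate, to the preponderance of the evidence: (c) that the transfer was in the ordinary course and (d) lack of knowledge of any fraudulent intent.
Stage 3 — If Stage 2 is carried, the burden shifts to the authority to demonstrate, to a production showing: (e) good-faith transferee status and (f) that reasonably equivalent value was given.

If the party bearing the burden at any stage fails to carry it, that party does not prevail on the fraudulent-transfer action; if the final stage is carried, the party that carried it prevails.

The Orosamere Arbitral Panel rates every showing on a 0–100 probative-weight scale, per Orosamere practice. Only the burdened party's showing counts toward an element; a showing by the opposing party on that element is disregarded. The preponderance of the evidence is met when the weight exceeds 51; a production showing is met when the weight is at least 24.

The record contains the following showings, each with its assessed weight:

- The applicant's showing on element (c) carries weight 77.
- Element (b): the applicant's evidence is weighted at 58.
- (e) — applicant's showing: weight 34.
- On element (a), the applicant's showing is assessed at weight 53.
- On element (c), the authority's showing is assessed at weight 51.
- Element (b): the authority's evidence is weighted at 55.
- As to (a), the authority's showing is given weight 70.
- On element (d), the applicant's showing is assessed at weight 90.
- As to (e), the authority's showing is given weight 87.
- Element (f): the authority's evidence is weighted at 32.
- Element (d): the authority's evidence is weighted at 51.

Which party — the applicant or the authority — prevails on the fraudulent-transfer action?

applicant

At Stage 1 the applicant must meet the preponderance of the evidence (weight exceeds 51): on (a) the weight is 53 (the authority's 70 is given no effect), which does exceed 51, so (a) meets the standard; on (b) the weight is 58 (the authority's 55 is given no effect), which does exceed 51, so (b) meets the standard.
  The applicant carries Stage 1; the authority now bears the burden.
At Stage 2 the authority must meet the preponderance of the evidence (weight exceeds 51): on (c) the weight is 51 (the applicant's 77 is given no effect), which does not exceed 51, so (c) does not meet the standard; on (d) the weight is 51 (the applicant's 90 is given no effect), ≤ 51, so (d) does not meet the standard.
  Not every element is met, so the authority fails to carry Stage 2.
The analysis ends at Stage 2; the applicant prevails.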